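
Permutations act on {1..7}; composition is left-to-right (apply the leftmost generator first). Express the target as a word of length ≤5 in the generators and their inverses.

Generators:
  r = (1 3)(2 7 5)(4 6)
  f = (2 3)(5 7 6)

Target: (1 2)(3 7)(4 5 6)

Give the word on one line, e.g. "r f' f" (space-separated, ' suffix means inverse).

  after f': (2 3)(5 6 7)
  after f': (5 7 6)
  after f': (2 3)
  after r': (1 3 5 7 2)(4 6)
  after f: (1 2)(3 7)(4 5 6)

f' f' f' r' f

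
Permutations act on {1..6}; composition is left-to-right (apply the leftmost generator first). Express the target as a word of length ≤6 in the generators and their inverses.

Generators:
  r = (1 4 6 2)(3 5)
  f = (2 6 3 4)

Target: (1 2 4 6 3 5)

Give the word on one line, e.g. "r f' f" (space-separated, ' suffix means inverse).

r' f' r r

  after r': (1 2 6 4)(3 5)
  after f': (1 4)(3 5 6)
  after r: (1 6 5 2)
  after r: (1 2 4 6 3 5)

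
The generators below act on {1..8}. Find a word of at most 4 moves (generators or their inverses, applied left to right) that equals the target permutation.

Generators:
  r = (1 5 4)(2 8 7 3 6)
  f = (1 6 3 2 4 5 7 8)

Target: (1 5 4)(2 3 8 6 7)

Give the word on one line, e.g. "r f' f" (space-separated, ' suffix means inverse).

  after r': (1 4 5)(2 6 3 7 8)
  after r': (1 5 4)(2 3 8 6 7)

r' r'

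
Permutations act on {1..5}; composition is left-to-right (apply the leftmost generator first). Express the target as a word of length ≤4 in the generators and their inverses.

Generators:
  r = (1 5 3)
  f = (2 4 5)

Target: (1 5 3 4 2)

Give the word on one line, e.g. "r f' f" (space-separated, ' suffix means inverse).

r' f' r'

  after r': (1 3 5)
  after f': (1 3 4 2 5)
  after r': (1 5 3 4 2)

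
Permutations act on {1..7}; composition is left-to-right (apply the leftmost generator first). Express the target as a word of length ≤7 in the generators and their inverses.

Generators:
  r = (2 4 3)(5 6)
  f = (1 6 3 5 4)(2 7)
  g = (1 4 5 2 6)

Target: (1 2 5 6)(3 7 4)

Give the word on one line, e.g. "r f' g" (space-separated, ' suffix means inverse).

  after r': (2 3 4)(5 6)
  after g: (1 4 6 2 3 5)
  after g: (1 5 4)(2 3)
  after f': (1 3 7 2 6)
  after r: (1 2 5 6)(3 7 4)

r' g g f' r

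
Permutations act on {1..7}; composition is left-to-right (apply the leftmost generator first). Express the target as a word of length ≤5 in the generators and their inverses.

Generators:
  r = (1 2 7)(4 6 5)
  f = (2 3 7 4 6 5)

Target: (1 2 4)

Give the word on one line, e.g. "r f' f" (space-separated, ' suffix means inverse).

  after r': (1 7 2)(4 5 6)
  after f: (1 4 2)(3 7)
  after r': (1 5 6 4)(2 7 3)
  after f: (1 2 4)

r' f r' f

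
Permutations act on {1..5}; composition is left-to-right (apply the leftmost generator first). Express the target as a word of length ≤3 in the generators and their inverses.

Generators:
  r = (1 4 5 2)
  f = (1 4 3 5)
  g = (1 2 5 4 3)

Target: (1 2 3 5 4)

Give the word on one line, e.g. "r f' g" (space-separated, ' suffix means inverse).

  after r: (1 4 5 2)
  after g': (1 5)(2 3 4)
  after r: (1 2 3 5 4)

r g' r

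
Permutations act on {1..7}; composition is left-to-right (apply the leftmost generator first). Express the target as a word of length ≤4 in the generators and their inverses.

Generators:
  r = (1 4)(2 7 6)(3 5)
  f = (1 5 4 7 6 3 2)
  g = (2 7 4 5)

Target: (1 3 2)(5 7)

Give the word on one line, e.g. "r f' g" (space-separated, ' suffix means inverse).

r f' g f'

  after r: (1 4)(2 7 6)(3 5)
  after f': (1 5 6 3)(2 4)
  after g: (1 2 5 6 3)(4 7)
  after f': (1 3 2)(5 7)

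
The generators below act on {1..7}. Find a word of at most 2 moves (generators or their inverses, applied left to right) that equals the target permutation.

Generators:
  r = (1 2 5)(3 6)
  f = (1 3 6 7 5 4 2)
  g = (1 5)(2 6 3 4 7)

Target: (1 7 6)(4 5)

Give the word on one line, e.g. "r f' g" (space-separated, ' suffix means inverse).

  after r': (1 5 2)(3 6)
  after f': (1 7 6)(4 5)

r' f'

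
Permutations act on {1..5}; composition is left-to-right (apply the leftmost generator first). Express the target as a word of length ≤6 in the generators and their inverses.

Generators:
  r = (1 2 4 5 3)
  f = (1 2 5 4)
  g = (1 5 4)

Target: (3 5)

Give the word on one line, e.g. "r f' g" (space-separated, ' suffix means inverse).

r g f g'

  after r: (1 2 4 5 3)
  after g: (1 2)(3 5)
  after f: (1 5 3 4)
  after g': (3 5)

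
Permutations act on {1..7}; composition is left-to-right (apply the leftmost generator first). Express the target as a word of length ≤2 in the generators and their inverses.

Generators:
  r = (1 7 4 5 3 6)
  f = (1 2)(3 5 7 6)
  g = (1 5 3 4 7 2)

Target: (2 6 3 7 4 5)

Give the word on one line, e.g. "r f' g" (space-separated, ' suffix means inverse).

  after g': (1 2 7 4 3 5)
  after f: (2 6 3 7 4 5)

g' f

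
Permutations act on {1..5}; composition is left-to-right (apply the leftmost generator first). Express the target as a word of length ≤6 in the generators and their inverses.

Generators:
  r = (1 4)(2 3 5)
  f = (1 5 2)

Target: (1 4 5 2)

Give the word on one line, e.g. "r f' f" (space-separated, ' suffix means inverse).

r r r f

  after r: (1 4)(2 3 5)
  after r: (2 5 3)
  after r: (1 4)
  after f: (1 4 5 2)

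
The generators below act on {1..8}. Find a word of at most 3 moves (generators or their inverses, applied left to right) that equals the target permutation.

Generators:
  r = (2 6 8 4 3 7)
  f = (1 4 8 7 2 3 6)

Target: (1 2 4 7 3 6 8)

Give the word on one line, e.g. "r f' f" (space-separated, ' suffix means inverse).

  after r: (2 6 8 4 3 7)
  after f': (1 6 4 2 3 8)
  after r': (1 2 4 7 3 6 8)

r f' r'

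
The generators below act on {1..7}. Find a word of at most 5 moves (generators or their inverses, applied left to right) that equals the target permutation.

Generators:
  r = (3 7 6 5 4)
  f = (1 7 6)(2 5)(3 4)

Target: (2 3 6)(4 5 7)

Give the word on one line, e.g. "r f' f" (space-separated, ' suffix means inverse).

r' f r f

  after r': (3 4 5 6 7)
  after f: (1 7 4 2 5)
  after r: (1 6 5)(2 4)(3 7)
  after f: (2 3 6)(4 5 7)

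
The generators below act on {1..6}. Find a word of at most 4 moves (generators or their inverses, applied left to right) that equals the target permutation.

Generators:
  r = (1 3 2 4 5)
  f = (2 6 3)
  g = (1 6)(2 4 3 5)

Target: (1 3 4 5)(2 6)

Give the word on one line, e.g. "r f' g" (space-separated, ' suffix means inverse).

f r

  after f: (2 6 3)
  after r: (1 3 4 5)(2 6)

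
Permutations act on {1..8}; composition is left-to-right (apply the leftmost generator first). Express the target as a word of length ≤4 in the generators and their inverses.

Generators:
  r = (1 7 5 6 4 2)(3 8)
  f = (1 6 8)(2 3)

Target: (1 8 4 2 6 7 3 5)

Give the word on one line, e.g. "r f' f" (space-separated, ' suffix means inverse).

r' f' r'

  after r': (1 2 4 6 5 7)(3 8)
  after f': (1 3 6 5 7 8 2 4)
  after r': (1 8 4 2 6 7 3 5)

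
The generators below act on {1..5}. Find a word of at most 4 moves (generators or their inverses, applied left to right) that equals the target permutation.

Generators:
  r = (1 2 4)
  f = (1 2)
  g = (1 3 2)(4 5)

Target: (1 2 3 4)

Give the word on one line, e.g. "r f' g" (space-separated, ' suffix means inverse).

  after g: (1 3 2)(4 5)
  after f: (1 3)(4 5)
  after g': (2 3)
  after r: (1 2 3 4)

g f g' r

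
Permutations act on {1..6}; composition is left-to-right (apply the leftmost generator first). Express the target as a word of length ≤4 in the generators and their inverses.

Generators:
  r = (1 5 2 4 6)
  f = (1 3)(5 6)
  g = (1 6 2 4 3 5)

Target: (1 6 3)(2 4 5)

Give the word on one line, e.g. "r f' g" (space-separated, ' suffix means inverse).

  after r: (1 5 2 4 6)
  after f: (1 6 3)(2 4 5)

r f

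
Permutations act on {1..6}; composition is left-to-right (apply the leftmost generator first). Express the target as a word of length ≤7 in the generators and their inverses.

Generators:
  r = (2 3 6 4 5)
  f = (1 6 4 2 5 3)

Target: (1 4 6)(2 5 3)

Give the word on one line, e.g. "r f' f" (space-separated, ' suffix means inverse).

r' r' f' r' f'

  after r': (2 5 4 6 3)
  after r': (2 4 3 5 6)
  after f': (1 3 2 6 4 5)
  after r': (1 2 3 5)
  after f': (1 4 6)(2 5 3)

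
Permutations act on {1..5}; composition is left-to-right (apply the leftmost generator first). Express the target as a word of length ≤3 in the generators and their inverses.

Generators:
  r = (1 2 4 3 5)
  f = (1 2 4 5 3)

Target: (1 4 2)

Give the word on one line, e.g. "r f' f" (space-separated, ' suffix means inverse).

  after r': (1 5 3 4 2)
  after f: (1 3 5)
  after r': (1 4 2)

r' f r'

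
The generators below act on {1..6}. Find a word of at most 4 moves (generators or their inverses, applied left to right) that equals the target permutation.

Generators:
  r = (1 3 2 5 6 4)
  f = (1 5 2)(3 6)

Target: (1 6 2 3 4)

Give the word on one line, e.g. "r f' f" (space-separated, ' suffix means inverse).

  after f: (1 5 2)(3 6)
  after r: (1 6 2 3 4)

f r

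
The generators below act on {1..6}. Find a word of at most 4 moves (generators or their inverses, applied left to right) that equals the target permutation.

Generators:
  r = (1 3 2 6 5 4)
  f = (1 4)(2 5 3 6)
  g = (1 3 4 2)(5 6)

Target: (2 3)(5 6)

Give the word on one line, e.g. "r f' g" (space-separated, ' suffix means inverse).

f f

  after f: (1 4)(2 5 3 6)
  after f: (2 3)(5 6)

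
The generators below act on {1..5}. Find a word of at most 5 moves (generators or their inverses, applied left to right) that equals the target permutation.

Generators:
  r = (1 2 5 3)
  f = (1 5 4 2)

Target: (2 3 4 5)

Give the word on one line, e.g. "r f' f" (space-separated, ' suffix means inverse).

  after f: (1 5 4 2)
  after r: (1 3)(4 5)
  after r: (2 5 4 3)
  after f': (1 2)(3 4)
  after r': (2 3 4 5)

f r r f' r'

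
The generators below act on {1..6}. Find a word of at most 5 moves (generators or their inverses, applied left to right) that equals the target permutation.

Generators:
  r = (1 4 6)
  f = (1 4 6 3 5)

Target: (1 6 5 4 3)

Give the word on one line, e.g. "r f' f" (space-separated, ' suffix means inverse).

r' f' f' r r

  after r': (1 6 4)
  after f': (1 4 5 3 6)
  after f': (3 4)(5 6)
  after r: (1 4 3 6 5)
  after r: (1 6 5 4 3)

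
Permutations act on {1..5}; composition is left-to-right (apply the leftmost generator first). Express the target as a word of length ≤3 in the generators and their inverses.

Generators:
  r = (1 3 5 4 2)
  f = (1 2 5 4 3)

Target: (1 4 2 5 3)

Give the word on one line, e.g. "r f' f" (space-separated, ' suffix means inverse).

r' f r

  after r': (1 2 4 5 3)
  after f: (1 5)(2 3)
  after r: (1 4 2 5 3)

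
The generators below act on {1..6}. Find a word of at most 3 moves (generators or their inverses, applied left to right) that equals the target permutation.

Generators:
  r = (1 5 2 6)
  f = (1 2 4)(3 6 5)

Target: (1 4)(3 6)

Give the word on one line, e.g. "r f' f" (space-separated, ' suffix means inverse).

r r f

  after r: (1 5 2 6)
  after r: (1 2)(5 6)
  after f: (1 4)(3 6)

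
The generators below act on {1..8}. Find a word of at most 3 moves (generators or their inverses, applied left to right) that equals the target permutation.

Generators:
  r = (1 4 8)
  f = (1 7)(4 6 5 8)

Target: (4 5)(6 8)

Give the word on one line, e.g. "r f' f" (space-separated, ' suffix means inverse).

f' f'

  after f': (1 7)(4 8 5 6)
  after f': (4 5)(6 8)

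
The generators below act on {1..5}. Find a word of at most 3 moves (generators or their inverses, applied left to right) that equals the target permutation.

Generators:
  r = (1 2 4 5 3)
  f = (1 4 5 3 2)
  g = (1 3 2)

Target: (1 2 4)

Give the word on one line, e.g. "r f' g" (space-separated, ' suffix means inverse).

r' f

  after r': (1 3 5 4 2)
  after f: (1 2 4)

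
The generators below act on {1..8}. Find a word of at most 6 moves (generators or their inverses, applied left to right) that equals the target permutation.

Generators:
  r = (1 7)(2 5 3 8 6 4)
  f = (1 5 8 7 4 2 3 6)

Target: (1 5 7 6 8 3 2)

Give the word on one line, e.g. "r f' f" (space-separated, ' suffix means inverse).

r f f r

  after r: (1 7)(2 5 3 8 6 4)
  after f: (1 4 3 7 5 6 2 8)
  after f: (1 2 7 8 5)(3 4 6)
  after r: (1 5 7 6 8 3 2)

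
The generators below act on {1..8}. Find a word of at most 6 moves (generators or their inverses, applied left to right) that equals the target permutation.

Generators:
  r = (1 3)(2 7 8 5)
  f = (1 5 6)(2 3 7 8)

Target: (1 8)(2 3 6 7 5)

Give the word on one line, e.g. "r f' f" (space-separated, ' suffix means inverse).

  after r: (1 3)(2 7 8 5)
  after f': (1 2 3 6 5 8)
  after r: (1 7 8 3 6 2)
  after r: (1 8)(2 3 6 7 5)

r f' r r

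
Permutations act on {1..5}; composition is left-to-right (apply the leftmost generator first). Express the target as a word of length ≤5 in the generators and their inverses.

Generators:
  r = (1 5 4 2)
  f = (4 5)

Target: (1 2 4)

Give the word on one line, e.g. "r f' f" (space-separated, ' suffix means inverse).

f r r r

  after f: (4 5)
  after r: (1 5 2)
  after r: (1 4 2 5)
  after r: (1 2 4)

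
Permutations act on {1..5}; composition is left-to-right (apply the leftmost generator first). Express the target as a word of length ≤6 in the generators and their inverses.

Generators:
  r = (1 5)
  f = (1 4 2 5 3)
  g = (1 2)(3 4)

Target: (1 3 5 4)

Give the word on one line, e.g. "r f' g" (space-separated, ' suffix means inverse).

  after f: (1 4 2 5 3)
  after g: (1 3 2 5 4)
  after g: (1 4 2 5 3)
  after r': (1 4 2)(3 5)
  after g': (1 3 5 4)

f g g r' g'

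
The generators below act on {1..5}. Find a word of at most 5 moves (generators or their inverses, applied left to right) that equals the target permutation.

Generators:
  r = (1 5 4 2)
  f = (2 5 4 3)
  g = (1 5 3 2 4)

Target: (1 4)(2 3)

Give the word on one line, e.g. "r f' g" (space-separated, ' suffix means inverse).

  after f: (2 5 4 3)
  after g': (1 4 5 2)
  after r: (1 2 5)
  after g: (1 4)(2 3)

f g' r g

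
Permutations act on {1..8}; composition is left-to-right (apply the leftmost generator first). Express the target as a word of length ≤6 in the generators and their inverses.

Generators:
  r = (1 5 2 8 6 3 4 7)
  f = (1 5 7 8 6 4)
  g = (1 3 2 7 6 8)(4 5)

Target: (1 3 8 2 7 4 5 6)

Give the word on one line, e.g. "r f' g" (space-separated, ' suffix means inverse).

  after r': (1 7 4 3 6 8 2 5)
  after g: (1 6)(2 4)(3 8 7 5)
  after f: (1 4 2)(3 6 5)
  after r': (1 3 8 2 7 4 5 6)

r' g f r'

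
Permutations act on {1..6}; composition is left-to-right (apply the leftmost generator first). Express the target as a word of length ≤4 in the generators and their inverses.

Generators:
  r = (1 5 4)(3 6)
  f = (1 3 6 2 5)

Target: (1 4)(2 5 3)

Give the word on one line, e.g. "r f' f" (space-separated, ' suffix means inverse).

  after r': (1 4 5)(3 6)
  after f: (1 4)(2 5 3)

r' f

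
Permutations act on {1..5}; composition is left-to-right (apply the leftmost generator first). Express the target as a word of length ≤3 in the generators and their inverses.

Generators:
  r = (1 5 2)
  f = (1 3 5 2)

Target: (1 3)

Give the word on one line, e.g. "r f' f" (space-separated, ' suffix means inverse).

  after f: (1 3 5 2)
  after r': (1 3)

f r'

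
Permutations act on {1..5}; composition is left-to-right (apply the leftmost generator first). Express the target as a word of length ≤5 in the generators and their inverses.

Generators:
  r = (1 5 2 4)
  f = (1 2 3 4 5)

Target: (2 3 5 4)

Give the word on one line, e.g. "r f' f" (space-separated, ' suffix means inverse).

  after f': (1 5 4 3 2)
  after r: (1 2 5)(3 4)
  after r: (1 4 3)
  after f: (1 5)(2 3)
  after r': (2 3 5 4)

f' r r f r'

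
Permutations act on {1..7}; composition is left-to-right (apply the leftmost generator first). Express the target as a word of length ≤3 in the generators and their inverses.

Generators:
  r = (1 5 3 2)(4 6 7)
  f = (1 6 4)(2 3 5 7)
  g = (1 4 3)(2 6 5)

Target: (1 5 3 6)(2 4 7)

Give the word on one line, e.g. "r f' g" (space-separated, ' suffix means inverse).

r' g'

  after r': (1 2 3 5)(4 7 6)
  after g': (1 5 3 6)(2 4 7)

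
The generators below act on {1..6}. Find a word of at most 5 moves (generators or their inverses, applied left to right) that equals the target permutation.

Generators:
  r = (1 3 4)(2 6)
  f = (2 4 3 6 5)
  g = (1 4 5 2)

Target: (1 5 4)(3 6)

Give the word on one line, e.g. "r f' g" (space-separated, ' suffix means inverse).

  after r: (1 3 4)(2 6)
  after f': (1 4)(2 3)(5 6)
  after f': (1 2 4)(3 5)
  after f': (1 5 4)(3 6)

r f' f' f'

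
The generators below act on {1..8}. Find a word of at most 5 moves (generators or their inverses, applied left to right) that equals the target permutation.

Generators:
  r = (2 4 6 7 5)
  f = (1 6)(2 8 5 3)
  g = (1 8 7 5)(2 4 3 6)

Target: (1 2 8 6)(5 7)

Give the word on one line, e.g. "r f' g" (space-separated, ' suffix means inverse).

r f r' f r'

  after r: (2 4 6 7 5)
  after f: (1 6 7 3 2 4)(5 8)
  after r': (1 4)(3 5 8 7)
  after f: (1 4 6)(2 8 7)
  after r': (1 2 8 6)(5 7)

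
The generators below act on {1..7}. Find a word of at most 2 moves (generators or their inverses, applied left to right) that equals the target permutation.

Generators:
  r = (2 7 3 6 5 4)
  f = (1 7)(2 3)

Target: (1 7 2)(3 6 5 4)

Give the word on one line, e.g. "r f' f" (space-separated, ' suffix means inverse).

  after r: (2 7 3 6 5 4)
  after f: (1 7 2)(3 6 5 4)

r f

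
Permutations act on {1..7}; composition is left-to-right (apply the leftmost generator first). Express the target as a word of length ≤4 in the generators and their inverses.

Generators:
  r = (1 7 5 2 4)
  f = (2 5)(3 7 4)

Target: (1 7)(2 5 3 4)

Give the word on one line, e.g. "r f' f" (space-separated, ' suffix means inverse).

  after r': (1 4 2 5 7)
  after f: (1 3 7)(4 5)
  after f: (1 7)(2 5 3 4)

r' f f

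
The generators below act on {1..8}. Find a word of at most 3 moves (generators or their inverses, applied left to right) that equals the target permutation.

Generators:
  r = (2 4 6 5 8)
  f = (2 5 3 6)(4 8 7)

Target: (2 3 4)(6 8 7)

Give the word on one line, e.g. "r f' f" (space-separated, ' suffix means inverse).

  after f': (2 6 3 5)(4 7 8)
  after f': (2 3)(4 8 7)(5 6)
  after r: (2 3 4)(6 8 7)

f' f' r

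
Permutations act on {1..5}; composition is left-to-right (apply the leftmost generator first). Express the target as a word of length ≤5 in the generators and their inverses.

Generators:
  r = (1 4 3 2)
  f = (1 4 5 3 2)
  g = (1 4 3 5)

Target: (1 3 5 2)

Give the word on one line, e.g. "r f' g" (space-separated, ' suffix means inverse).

g f' g' g'

  after g: (1 4 3 5)
  after f': (2 3 4 5)
  after g': (1 5 2 4 3)
  after g': (1 3 5 2)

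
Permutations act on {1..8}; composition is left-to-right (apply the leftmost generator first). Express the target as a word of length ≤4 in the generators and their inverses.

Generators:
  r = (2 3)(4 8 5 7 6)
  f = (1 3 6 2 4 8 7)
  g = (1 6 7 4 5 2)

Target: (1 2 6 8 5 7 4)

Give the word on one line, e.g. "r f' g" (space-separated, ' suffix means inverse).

  after r': (2 3)(4 6 7 5 8)
  after g: (1 6 4 7 2 3)(5 8)
  after f: (1 2 6 8 5 7 4)

r' g f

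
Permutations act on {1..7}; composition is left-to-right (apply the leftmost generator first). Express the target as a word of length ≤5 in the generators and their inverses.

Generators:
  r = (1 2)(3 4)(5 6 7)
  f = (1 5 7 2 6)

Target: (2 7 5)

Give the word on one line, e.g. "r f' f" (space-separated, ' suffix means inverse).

  after r': (1 2)(3 4)(5 7 6)
  after f': (1 7 2 6)(3 4)
  after r': (1 6 2 5 7)
  after f: (2 7 5)

r' f' r' f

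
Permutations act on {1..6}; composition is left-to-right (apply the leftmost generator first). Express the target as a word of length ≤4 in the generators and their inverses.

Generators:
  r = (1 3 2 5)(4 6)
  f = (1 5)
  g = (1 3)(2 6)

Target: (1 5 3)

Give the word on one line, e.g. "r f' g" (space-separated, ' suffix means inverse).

  after g': (1 3)(2 6)
  after f': (1 3 5)(2 6)
  after g: (3 5)
  after f': (1 5 3)

g' f' g f'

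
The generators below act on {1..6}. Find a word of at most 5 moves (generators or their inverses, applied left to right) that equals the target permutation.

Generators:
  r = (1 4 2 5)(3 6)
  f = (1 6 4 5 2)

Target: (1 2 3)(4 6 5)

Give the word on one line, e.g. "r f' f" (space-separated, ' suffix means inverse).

f f r' f'

  after f: (1 6 4 5 2)
  after f: (1 4 2 6 5)
  after r': (2 3 6)
  after f': (1 2 3)(4 6 5)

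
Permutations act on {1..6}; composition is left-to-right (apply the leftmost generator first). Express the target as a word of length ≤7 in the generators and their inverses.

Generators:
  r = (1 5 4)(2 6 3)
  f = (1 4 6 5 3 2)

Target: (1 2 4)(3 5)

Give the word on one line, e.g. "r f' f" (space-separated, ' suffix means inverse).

r' r' f r' r'

  after r': (1 4 5)(2 3 6)
  after r': (1 5 4)(2 6 3)
  after f: (1 3)(2 5 6)
  after r': (1 6 3 4 5 2)
  after r': (1 2 4)(3 5)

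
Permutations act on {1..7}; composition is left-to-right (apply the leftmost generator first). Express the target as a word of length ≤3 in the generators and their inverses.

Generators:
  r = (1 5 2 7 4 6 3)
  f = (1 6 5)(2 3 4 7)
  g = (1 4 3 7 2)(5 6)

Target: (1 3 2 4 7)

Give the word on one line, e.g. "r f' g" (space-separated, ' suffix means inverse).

  after g: (1 4 3 7 2)(5 6)
  after g: (1 3 2 4 7)

g g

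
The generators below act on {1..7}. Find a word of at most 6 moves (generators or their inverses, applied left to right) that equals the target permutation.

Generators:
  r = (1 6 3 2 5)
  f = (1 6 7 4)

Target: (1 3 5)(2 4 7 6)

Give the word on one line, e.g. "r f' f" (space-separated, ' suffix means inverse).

  after r': (1 5 2 3 6)
  after r': (1 2 6 5 3)
  after r': (1 3 5 6 2)
  after f': (1 3 5)(2 4 7 6)

r' r' r' f'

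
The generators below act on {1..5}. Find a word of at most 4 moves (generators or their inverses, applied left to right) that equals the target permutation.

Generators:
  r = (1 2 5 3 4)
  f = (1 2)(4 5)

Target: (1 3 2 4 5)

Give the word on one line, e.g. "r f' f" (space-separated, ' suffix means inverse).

r r r

  after r: (1 2 5 3 4)
  after r: (1 5 4 2 3)
  after r: (1 3 2 4 5)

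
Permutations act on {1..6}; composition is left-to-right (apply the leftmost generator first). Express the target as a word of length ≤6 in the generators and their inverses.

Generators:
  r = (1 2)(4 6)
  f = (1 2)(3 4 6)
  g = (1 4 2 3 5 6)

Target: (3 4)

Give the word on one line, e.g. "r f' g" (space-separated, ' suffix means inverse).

r' g f g r

  after r': (1 2)(4 6)
  after g: (1 3 5 6 2 4)
  after f: (1 4 2 6)(3 5)
  after g: (1 2)(3 6 4)
  after r: (3 4)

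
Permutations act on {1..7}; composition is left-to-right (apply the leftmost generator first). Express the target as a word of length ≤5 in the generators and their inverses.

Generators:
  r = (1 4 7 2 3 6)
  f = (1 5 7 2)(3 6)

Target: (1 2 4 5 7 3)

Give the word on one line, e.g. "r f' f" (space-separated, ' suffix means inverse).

  after r: (1 4 7 2 3 6)
  after f': (1 4 5)(2 6)
  after r: (1 7 2)(3 6)(4 5)
  after r: (1 2 4 5 7 3)

r f' r r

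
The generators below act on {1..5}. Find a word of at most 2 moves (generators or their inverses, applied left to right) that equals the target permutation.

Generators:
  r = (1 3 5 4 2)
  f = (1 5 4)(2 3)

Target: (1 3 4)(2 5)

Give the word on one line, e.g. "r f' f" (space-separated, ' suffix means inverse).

r' f'

  after r': (1 2 4 5 3)
  after f': (1 3 4)(2 5)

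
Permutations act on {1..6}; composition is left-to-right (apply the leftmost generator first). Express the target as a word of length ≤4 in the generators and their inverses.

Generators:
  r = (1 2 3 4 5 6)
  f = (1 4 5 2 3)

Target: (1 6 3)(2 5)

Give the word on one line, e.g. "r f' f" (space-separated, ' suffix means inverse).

r' f f

  after r': (1 6 5 4 3 2)
  after f: (1 6 2 4)
  after f: (1 6 3)(2 5)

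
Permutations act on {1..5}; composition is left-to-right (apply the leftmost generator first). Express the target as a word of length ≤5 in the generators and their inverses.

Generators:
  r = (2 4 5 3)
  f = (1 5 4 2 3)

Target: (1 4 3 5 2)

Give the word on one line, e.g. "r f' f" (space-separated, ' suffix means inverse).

  after f': (1 3 2 4 5)
  after f': (1 2 5 3 4)
  after f': (1 4 3 5 2)

f' f' f'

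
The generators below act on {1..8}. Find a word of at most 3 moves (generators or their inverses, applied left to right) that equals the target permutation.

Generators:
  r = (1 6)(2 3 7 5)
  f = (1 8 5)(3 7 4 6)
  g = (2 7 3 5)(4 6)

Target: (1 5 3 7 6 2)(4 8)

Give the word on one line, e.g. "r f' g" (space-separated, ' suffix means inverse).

  after f: (1 8 5)(3 7 4 6)
  after r': (1 8 7 4)(2 5 6)
  after f: (1 5 3 7 6 2)(4 8)

f r' f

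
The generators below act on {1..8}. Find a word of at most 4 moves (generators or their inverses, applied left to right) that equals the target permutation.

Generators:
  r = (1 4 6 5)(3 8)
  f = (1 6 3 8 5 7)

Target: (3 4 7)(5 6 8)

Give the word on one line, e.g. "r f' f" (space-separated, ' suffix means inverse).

r f' f' r'

  after r: (1 4 6 5)(3 8)
  after f': (1 4)(5 7)(6 8)
  after f': (1 4 7 8)(3 6)
  after r': (3 4 7)(5 6 8)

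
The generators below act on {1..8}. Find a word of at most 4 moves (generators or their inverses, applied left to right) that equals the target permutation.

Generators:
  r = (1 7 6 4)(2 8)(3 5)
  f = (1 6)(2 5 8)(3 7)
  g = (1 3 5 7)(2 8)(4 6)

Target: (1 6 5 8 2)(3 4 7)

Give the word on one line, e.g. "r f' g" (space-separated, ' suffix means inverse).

f g r'

  after f: (1 6)(2 5 8)(3 7)
  after g: (1 4 6 3)(2 7 5)
  after r': (1 6 5 8 2)(3 4 7)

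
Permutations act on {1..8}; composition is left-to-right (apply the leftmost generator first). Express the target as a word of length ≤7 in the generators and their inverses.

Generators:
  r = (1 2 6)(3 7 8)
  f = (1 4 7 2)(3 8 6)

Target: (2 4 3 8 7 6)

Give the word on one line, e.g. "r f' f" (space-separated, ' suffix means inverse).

f' r' f r' f'

  after f': (1 2 7 4)(3 6 8)
  after r': (2 3)(4 6 7)
  after f: (1 4 3)(2 8 6)
  after r': (1 4 8 2 7 3 6)
  after f': (2 4 3 8 7 6)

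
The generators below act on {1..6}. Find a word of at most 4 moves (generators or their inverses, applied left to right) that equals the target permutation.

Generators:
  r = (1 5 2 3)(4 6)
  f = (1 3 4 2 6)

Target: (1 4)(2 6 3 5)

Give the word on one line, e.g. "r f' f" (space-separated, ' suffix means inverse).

  after f': (1 6 2 4 3)
  after r: (1 4)(2 6 3 5)

f' r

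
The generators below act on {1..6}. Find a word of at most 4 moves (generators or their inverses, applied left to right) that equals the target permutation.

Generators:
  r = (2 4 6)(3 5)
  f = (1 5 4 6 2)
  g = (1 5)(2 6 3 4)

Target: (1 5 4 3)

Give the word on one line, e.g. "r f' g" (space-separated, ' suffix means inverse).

  after r: (2 4 6)(3 5)
  after g: (1 5 4 3)

r g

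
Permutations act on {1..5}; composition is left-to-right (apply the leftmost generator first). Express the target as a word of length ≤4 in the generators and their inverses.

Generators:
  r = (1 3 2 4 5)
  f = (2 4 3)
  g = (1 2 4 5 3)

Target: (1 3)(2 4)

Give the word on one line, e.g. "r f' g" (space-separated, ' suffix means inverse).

g' g' f g

  after g': (1 3 5 4 2)
  after g': (1 5 2 3 4)
  after f: (1 5 4)
  after g: (1 3)(2 4)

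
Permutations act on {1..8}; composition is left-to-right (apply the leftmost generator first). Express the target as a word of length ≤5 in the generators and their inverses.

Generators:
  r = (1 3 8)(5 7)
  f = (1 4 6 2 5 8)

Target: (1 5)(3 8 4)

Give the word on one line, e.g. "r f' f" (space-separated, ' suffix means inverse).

  after r': (1 8 3)(5 7)
  after f': (1 5 7 2 6 4)(3 8)
  after r': (1 7 2 6 4 8)
  after f: (1 7 5 8 4)
  after r: (1 5)(3 8 4)

r' f' r' f r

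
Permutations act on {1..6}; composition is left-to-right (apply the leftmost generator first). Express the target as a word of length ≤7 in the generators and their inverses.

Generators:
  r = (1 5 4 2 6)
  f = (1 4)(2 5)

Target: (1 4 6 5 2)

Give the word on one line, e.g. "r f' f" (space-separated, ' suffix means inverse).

r' f f r' r'

  after r': (1 6 2 4 5)
  after f: (1 6 5 4 2)
  after f: (1 6 2 4 5)
  after r': (1 2 5 6 4)
  after r': (1 4 6 5 2)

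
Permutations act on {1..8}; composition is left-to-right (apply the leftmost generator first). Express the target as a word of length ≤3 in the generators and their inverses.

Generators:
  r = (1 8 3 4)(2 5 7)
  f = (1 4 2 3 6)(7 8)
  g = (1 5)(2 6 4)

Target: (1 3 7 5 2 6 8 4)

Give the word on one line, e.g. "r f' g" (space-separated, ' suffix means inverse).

  after g': (1 5)(2 4 6)
  after r': (1 2 3 8)(4 6 7 5)
  after f: (1 3 7 5 2 6 8 4)

g' r' f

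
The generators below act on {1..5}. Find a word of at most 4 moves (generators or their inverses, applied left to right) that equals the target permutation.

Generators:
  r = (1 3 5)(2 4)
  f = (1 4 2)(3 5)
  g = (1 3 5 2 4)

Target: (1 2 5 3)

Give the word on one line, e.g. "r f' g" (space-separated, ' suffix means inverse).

  after f': (1 2 4)(3 5)
  after f': (1 4 2)
  after r': (1 2 5 3)

f' f' r'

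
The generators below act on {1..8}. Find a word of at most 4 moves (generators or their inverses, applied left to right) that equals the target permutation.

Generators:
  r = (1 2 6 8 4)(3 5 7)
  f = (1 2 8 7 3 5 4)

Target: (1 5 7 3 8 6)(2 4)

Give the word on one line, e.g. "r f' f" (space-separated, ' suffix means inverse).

  after r': (1 4 8 6 2)(3 7 5)
  after f': (1 5 7 3 8 6)(2 4)

r' f'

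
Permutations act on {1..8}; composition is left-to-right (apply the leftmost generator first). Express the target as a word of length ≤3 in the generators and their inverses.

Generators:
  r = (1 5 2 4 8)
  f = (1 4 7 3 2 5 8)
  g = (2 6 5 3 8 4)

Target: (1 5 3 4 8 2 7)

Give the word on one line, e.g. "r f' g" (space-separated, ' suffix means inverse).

f' f'

  after f': (1 8 5 2 3 7 4)
  after f': (1 5 3 4 8 2 7)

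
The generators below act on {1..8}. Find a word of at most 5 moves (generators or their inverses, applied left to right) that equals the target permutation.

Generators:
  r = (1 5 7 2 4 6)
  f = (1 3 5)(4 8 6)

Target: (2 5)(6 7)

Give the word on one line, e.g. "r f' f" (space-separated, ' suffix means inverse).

  after r: (1 5 7 2 4 6)
  after f': (1 3)(2 6 5 7)(4 8)
  after r: (1 3 5 2)(4 8 6 7)
  after f: (1 5 2 3)(4 6 7 8)
  after f: (2 5)(6 7)

r f' r f f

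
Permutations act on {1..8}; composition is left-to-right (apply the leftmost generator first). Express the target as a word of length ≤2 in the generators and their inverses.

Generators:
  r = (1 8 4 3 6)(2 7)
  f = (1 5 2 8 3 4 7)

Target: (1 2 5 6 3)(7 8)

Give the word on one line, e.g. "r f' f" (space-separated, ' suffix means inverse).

f' r'

  after f': (1 7 4 3 8 2 5)
  after r': (1 2 5 6 3)(7 8)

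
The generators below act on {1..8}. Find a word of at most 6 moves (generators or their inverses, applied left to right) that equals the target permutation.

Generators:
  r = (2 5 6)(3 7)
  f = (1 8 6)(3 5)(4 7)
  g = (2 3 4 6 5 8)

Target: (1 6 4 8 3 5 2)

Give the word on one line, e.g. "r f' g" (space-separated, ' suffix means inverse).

g f r f

  after g: (2 3 4 6 5 8)
  after f: (1 8 2 5 6 3 7 4)
  after r: (1 8 5 2 6 7 4)
  after f: (1 6 4 8 3 5 2)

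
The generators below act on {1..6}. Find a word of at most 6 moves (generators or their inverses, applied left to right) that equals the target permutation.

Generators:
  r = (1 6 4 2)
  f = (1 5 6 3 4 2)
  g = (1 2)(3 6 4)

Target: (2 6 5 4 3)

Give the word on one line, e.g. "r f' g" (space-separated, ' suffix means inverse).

g f g' f

  after g: (1 2)(3 6 4)
  after f: (2 5 6)
  after g': (1 2 5 3 4 6)
  after f: (2 6 5 4 3)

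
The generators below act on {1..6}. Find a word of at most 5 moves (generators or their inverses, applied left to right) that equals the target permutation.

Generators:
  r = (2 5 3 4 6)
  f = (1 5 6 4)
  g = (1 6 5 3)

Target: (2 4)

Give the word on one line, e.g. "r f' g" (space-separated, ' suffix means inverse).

  after r': (2 6 4 3 5)
  after f': (1 4 3)(2 5)
  after g': (1 4 5 2 6)
  after r': (1 3 5 6)(2 4)
  after g: (2 4)

r' f' g' r' g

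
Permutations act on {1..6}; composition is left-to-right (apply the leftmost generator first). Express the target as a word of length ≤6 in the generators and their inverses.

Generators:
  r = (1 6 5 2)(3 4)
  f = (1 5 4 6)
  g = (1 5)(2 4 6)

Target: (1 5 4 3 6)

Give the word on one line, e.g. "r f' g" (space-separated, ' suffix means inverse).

  after g': (1 5)(2 6 4)
  after f: (1 4 2)
  after g: (1 6 2 5)
  after r': (2 6 5)(3 4)
  after g: (1 5 4 3 6)

g' f g r' g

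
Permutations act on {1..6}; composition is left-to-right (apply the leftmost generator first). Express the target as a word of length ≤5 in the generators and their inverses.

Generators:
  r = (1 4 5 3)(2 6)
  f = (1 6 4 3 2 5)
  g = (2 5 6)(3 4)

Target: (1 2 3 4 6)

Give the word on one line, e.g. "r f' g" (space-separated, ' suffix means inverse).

r f f

  after r: (1 4 5 3)(2 6)
  after f: (1 3 6 5 2 4)
  after f: (1 2 3 4 6)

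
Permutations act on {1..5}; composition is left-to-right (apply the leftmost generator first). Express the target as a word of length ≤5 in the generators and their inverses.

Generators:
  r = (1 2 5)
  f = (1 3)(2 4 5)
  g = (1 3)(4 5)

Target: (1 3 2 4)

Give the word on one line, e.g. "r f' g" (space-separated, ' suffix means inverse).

f g' g' r

  after f: (1 3)(2 4 5)
  after g': (2 5)
  after g': (1 3)(2 4 5)
  after r: (1 3 2 4)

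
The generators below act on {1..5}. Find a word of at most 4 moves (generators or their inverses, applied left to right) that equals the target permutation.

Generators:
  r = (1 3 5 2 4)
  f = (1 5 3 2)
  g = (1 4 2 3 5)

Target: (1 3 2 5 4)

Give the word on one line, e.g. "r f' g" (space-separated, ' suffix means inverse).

f' r' f

  after f': (1 2 3 5)
  after r': (1 5 4 2)
  after f: (1 3 2 5 4)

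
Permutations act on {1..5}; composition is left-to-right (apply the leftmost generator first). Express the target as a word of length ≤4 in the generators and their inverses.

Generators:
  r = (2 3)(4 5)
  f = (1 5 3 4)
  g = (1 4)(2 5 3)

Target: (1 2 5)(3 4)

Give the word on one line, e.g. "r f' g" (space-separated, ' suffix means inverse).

  after f': (1 4 3 5)
  after r': (1 5)(2 3 4)
  after g: (1 3)(4 5)
  after g: (1 2 5)(3 4)

f' r' g g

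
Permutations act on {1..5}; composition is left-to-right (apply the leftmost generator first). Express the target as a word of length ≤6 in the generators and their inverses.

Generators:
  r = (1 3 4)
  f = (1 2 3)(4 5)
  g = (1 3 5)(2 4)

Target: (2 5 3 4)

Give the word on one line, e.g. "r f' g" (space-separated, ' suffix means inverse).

f' f' r f r'

  after f': (1 3 2)(4 5)
  after f': (1 2 3)
  after r: (1 2 4)
  after f: (1 3)(2 5 4)
  after r': (2 5 3 4)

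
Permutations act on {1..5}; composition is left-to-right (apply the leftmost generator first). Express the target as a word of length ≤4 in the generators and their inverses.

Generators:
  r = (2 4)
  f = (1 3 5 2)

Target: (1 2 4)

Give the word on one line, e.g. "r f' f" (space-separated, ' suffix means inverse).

f' r' f r'

  after f': (1 2 5 3)
  after r': (1 4 2 5 3)
  after f: (1 4)
  after r': (1 2 4)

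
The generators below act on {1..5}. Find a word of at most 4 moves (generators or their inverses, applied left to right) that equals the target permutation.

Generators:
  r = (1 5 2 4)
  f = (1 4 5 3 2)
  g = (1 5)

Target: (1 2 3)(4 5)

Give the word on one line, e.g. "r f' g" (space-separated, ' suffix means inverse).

f' g

  after f': (1 2 3 5 4)
  after g: (1 2 3)(4 5)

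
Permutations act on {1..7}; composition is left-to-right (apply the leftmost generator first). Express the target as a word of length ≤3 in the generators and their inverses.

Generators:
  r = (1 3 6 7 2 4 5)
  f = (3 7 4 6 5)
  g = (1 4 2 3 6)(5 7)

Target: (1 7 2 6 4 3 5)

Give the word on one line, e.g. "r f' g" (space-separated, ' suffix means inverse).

  after r: (1 3 6 7 2 4 5)
  after f: (1 7 2 6 4 3 5)

r f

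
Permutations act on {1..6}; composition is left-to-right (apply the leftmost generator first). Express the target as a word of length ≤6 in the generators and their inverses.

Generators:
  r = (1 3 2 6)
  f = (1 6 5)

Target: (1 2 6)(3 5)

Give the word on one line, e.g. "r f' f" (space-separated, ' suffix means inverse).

  after r': (1 6 2 3)
  after f': (2 3 5 6)
  after r: (1 3 5)
  after r: (1 2 6)(3 5)

r' f' r r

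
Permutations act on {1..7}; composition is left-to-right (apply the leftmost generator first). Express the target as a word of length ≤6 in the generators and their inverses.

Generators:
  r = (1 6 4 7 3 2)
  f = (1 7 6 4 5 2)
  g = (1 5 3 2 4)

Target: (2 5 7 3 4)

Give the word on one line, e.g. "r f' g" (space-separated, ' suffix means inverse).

  after f': (1 2 5 4 6 7)
  after g: (1 4 6 7 5)(2 3)
  after f: (1 5 7 2 3)
  after g': (2 5 7 3 4)

f' g f g'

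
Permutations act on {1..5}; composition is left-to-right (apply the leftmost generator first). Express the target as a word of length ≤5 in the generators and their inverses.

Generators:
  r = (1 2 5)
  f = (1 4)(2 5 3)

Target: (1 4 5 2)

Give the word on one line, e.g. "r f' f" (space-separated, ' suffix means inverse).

  after f: (1 4)(2 5 3)
  after r: (1 4 2)(3 5)
  after f': (2 4 3)
  after f': (1 4 5 2)

f r f' f'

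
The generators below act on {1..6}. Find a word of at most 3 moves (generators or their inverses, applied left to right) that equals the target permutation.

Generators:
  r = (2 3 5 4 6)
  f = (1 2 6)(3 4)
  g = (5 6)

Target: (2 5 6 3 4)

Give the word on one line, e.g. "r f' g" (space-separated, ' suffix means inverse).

  after r: (2 3 5 4 6)
  after r: (2 5 6 3 4)

r r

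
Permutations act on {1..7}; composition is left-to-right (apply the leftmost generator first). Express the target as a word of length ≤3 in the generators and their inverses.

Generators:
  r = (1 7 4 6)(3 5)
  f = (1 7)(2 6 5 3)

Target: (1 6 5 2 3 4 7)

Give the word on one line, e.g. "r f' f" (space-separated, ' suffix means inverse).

  after f: (1 7)(2 6 5 3)
  after f: (2 5)(3 6)
  after r': (1 6 5 2 3 4 7)

f f r'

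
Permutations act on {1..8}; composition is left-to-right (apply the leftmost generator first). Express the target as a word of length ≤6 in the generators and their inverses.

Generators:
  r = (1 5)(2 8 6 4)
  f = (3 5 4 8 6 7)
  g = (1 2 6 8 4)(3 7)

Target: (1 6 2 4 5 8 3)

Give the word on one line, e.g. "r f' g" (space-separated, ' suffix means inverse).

  after g: (1 2 6 8 4)(3 7)
  after g: (1 6 4 2 8)
  after f: (1 7 3 5 4 2 6 8)
  after r': (1 7 3)(2 8 5 6)
  after f': (1 6 2 4 5 8 3)

g g f r' f'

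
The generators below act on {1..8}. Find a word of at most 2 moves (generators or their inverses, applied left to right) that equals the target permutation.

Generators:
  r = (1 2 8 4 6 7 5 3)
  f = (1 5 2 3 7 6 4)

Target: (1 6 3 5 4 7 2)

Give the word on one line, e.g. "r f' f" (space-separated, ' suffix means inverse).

f' f'

  after f': (1 4 6 7 3 2 5)
  after f': (1 6 3 5 4 7 2)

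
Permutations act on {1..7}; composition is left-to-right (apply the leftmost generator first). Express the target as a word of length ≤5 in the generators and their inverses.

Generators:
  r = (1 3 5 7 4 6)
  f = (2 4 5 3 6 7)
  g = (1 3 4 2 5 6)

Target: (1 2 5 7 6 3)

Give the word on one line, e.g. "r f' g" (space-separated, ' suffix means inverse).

r' f f

  after r': (1 6 4 7 5 3)
  after f: (1 7 3)(2 4)(5 6)
  after f: (1 2 5 7 6 3)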